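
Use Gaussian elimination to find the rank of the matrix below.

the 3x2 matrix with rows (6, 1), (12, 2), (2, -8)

Row reduction:
R2 <- R2 - (2)*R1:  [ 0  0 ]
R3 <- R3 - (1/3)*R1:  [     0  -25/3 ]
R2 <-> R3   (pivot in column 2 was zero)
[ 6      1 ]
[ 0  -25/3 ]
[ 0      0 ]
Row echelon form:
[ 6      1 ]
[ 0  -25/3 ]
[ 0      0 ]
Nonzero rows / pivot columns: 2

rank(A) = 2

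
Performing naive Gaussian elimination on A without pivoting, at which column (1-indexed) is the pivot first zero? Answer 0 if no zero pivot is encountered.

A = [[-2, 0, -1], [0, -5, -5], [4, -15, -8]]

first zero-pivot column = 0

Naive forward elimination:
R3 <- R3 - (-2)*R1:  [   0  -15  -10 ]
R3 <- R3 - (3)*R2:  [ 0  0  5 ]
All pivots nonzero; naive elimination completes without hitting a zero pivot.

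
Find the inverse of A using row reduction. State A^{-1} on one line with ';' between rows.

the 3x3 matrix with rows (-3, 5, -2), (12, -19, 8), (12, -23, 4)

inverse = [9 13/6 1/6; 4 1 0; -4 -3/4 -1/4]

Gauss-Jordan on [A | I]:
R1 <- (1/-3)*R1:  [    1  -5/3   2/3  |  -1/3     0     0 ]
R2 <- R2 - (12)*R1:  [ 0  1  0  |  4  1  0 ]
R3 <- R3 - (12)*R1:  [  0  -3  -4  |   4   0   1 ]
R1 <- R1 - (-5/3)*R2:  [    1     0   2/3  |  19/3   5/3     0 ]
R3 <- R3 - (-3)*R2:  [  0   0  -4  |  16   3   1 ]
R3 <- (1/-4)*R3:  [    0     0     1  |    -4  -3/4  -1/4 ]
R1 <- R1 - (2/3)*R3:  [    1     0     0  |     9  13/6   1/6 ]
Right block of [I | A^{-1}] is the inverse:
[  9  13/6   1/6 ]
[  4     1     0 ]
[ -4  -3/4  -1/4 ]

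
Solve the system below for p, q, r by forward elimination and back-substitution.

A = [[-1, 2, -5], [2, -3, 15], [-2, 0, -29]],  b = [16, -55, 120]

Forward elimination on [A|b]:
R2 <- R2 - (-2)*R1:  [   0    1    5  -23 ]
R3 <- R3 - (2)*R1:  [   0   -4  -19   88 ]
R3 <- R3 - (-4)*R2:  [  0   0   1  -4 ]
Row echelon form:
[ -1  2  -5  |   16 ]
[  0  1   5  |  -23 ]
[  0  0   1  |   -4 ]
Back-substitution:
r = (-4) / 1 = -4
q = (-23 - (5)*(-4)) / 1 = -3
p = (16 - (2)*(-3) - (-5)*(-4)) / -1 = -2

(-2, -3, -4)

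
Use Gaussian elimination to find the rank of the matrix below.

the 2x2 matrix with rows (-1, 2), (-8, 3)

rank(A) = 2

Row reduction:
R2 <- R2 - (8)*R1:  [   0  -13 ]
Row echelon form:
[ -1    2 ]
[  0  -13 ]
Nonzero rows / pivot columns: 2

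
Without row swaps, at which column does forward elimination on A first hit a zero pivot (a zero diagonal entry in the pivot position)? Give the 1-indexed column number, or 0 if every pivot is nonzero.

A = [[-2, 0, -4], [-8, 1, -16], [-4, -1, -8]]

Naive forward elimination:
R2 <- R2 - (4)*R1:  [ 0  1  0 ]
R3 <- R3 - (2)*R1:  [  0  -1   0 ]
R3 <- R3 - (-1)*R2:  [ 0  0  0 ]
Matrix at this point:
[ -2  0  -4 ]
[  0  1   0 ]
[  0  0   0 ]
Pivot entry (3,3) in the last row is zero and there are no rows below to swap with -> zero pivot in column 3 (A is singular).

first zero-pivot column = 3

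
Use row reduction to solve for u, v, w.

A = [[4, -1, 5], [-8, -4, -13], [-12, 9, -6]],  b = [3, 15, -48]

Forward elimination on [A|b]:
R2 <- R2 - (-2)*R1:  [  0  -6  -3  21 ]
R3 <- R3 - (-3)*R1:  [   0    6    9  -39 ]
R3 <- R3 - (-1)*R2:  [   0    0    6  -18 ]
Row echelon form:
[ 4  -1   5  |    3 ]
[ 0  -6  -3  |   21 ]
[ 0   0   6  |  -18 ]
Back-substitution:
w = (-18) / 6 = -3
v = (21 - (-3)*(-3)) / -6 = -2
u = (3 - (-1)*(-2) - (5)*(-3)) / 4 = 4

(4, -2, -3)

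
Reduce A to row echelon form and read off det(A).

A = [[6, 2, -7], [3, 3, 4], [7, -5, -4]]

det(A) = 380

Forward elimination:
R2 <- R2 - (1/2)*R1:  [    0     2  15/2 ]
R3 <- R3 - (7/6)*R1:  [     0  -22/3   25/6 ]
R3 <- R3 - (-11/3)*R2:  [    0     0  95/3 ]
Upper-triangular form:
[ 6  2    -7 ]
[ 0  2  15/2 ]
[ 0  0  95/3 ]
det(A) = (-1)^0 * (6) * (2) * (95/3) = 380  (0 row swaps -> sign +1)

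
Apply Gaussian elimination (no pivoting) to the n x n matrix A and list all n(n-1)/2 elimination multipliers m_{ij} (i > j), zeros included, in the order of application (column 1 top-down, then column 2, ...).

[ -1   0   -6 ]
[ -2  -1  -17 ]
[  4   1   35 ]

Forward elimination:
R2 <- R2 - (2)*R1:  [  0  -1  -5 ]
R3 <- R3 - (-4)*R1:  [  0   1  11 ]
R3 <- R3 - (-1)*R2:  [ 0  0  6 ]
Multipliers (in order of application): m_{21} = 2, m_{31} = -4, m_{32} = -1

multipliers: 2, -4, -1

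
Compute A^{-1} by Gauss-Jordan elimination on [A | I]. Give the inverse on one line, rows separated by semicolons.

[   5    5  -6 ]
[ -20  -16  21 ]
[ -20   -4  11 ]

Gauss-Jordan on [A | I]:
R1 <- (1/5)*R1:  [    1     1  -6/5  |   1/5     0     0 ]
R2 <- R2 - (-20)*R1:  [  0   4  -3  |   4   1   0 ]
R3 <- R3 - (-20)*R1:  [   0   16  -13  |    4    0    1 ]
R2 <- (1/4)*R2:  [    0     1  -3/4  |     1   1/4     0 ]
R1 <- R1 - (1)*R2:  [     1      0  -9/20  |   -4/5   -1/4      0 ]
R3 <- R3 - (16)*R2:  [   0    0   -1  |  -12   -4    1 ]
R3 <- (1/-1)*R3:  [  0   0   1  |  12   4  -1 ]
R1 <- R1 - (-9/20)*R3:  [     1      0      0  |   23/5  31/20  -9/20 ]
R2 <- R2 - (-3/4)*R3:  [    0     1     0  |    10  13/4  -3/4 ]
Right block of [I | A^{-1}] is the inverse:
[ 23/5  31/20  -9/20 ]
[   10   13/4   -3/4 ]
[   12      4     -1 ]

inverse = [23/5 31/20 -9/20; 10 13/4 -3/4; 12 4 -1]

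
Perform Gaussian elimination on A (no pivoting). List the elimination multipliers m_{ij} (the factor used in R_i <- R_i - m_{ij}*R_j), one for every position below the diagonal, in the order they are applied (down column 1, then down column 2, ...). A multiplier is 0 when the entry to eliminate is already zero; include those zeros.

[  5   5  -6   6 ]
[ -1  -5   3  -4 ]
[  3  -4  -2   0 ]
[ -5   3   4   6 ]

Forward elimination:
R2 <- R2 - (-1/5)*R1:  [     0     -4    9/5  -14/5 ]
R3 <- R3 - (3/5)*R1:  [     0     -7    8/5  -18/5 ]
R4 <- R4 - (-1)*R1:  [  0   8  -2  12 ]
R3 <- R3 - (7/4)*R2:  [      0       0  -31/20   13/10 ]
R4 <- R4 - (-2)*R2:  [    0     0   8/5  32/5 ]
R4 <- R4 - (-32/31)*R3:  [      0       0       0  240/31 ]
Multipliers (in order of application): m_{21} = -1/5, m_{31} = 3/5, m_{41} = -1, m_{32} = 7/4, m_{42} = -2, m_{43} = -32/31

multipliers: -1/5, 3/5, -1, 7/4, -2, -32/31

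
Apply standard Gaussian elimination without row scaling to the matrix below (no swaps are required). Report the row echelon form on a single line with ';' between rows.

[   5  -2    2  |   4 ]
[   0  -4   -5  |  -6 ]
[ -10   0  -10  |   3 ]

REF = [5 -2 2 4; 0 -4 -5 -6; 0 0 -1 17]

Forward elimination:
R3 <- R3 - (-2)*R1:  [  0  -4  -6  11 ]
R3 <- R3 - (1)*R2:  [  0   0  -1  17 ]
Row echelon form:
[ 5  -2   2  |   4 ]
[ 0  -4  -5  |  -6 ]
[ 0   0  -1  |  17 ]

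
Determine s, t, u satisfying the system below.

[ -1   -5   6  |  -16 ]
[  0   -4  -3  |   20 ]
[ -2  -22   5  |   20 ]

(2, -2, -4)

Forward elimination on [A|b]:
R3 <- R3 - (2)*R1:  [   0  -12   -7   52 ]
R3 <- R3 - (3)*R2:  [  0   0   2  -8 ]
Row echelon form:
[ -1  -5   6  |  -16 ]
[  0  -4  -3  |   20 ]
[  0   0   2  |   -8 ]
Back-substitution:
u = (-8) / 2 = -4
t = (20 - (-3)*(-4)) / -4 = -2
s = (-16 - (-5)*(-2) - (6)*(-4)) / -1 = 2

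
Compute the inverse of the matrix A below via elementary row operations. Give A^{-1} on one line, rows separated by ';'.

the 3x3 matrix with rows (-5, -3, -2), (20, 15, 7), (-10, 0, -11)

inverse = [-11/5 -11/25 3/25; 2 7/15 -1/15; 2 2/5 -1/5]

Gauss-Jordan on [A | I]:
R1 <- (1/-5)*R1:  [    1   3/5   2/5  |  -1/5     0     0 ]
R2 <- R2 - (20)*R1:  [  0   3  -1  |   4   1   0 ]
R3 <- R3 - (-10)*R1:  [  0   6  -7  |  -2   0   1 ]
R2 <- (1/3)*R2:  [    0     1  -1/3  |   4/3   1/3     0 ]
R1 <- R1 - (3/5)*R2:  [    1     0   3/5  |    -1  -1/5     0 ]
R3 <- R3 - (6)*R2:  [   0    0   -5  |  -10   -2    1 ]
R3 <- (1/-5)*R3:  [    0     0     1  |     2   2/5  -1/5 ]
R1 <- R1 - (3/5)*R3:  [      1       0       0  |   -11/5  -11/25    3/25 ]
R2 <- R2 - (-1/3)*R3:  [     0      1      0  |      2   7/15  -1/15 ]
Right block of [I | A^{-1}] is the inverse:
[ -11/5  -11/25   3/25 ]
[     2    7/15  -1/15 ]
[     2     2/5   -1/5 ]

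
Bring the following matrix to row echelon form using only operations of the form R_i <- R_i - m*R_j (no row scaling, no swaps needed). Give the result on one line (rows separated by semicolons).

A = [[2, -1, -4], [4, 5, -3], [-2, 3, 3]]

Forward elimination:
R2 <- R2 - (2)*R1:  [ 0  7  5 ]
R3 <- R3 - (-1)*R1:  [  0   2  -1 ]
R3 <- R3 - (2/7)*R2:  [     0      0  -17/7 ]
Row echelon form:
[ 2  -1     -4 ]
[ 0   7      5 ]
[ 0   0  -17/7 ]

REF = [2 -1 -4; 0 7 5; 0 0 -17/7]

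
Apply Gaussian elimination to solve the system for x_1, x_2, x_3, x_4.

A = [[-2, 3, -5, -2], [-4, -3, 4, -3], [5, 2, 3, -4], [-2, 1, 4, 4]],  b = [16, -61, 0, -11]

Forward elimination on [A|b]:
R2 <- R2 - (2)*R1:  [   0   -9   14    1  -93 ]
R3 <- R3 - (-5/2)*R1:  [     0   19/2  -19/2     -9     40 ]
R4 <- R4 - (1)*R1:  [   0   -2    9    6  -27 ]
R3 <- R3 - (-19/18)*R2:  [       0        0    95/18  -143/18   -349/6 ]
R4 <- R4 - (2/9)*R2:  [     0      0   53/9   52/9  -19/3 ]
R4 <- R4 - (106/95)*R3:  [       0        0        0  1391/95  5564/95 ]
Row echelon form:
[ -2   3     -5       -2  |       16 ]
[  0  -9     14        1  |      -93 ]
[  0   0  95/18  -143/18  |   -349/6 ]
[  0   0      0  1391/95  |  5564/95 ]
Back-substitution:
x_4 = (5564/95) / (1391/95) = 4
x_3 = (-349/6 - (-143/18)*(4)) / (95/18) = -5
x_2 = (-93 - (14)*(-5) - (1)*(4)) / -9 = 3
x_1 = (16 - (3)*(3) - (-5)*(-5) - (-2)*(4)) / -2 = 5

(5, 3, -5, 4)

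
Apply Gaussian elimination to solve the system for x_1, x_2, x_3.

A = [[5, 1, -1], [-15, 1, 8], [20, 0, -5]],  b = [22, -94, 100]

(4, -2, -4)

Forward elimination on [A|b]:
R2 <- R2 - (-3)*R1:  [   0    4    5  -28 ]
R3 <- R3 - (4)*R1:  [  0  -4  -1  12 ]
R3 <- R3 - (-1)*R2:  [   0    0    4  -16 ]
Row echelon form:
[ 5  1  -1  |   22 ]
[ 0  4   5  |  -28 ]
[ 0  0   4  |  -16 ]
Back-substitution:
x_3 = (-16) / 4 = -4
x_2 = (-28 - (5)*(-4)) / 4 = -2
x_1 = (22 - (1)*(-2) - (-1)*(-4)) / 5 = 4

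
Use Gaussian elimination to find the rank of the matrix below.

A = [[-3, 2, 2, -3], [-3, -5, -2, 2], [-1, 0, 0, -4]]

rank(A) = 3

Row reduction:
R2 <- R2 - (1)*R1:  [  0  -7  -4   5 ]
R3 <- R3 - (1/3)*R1:  [    0  -2/3  -2/3    -3 ]
R3 <- R3 - (2/21)*R2:  [      0       0    -2/7  -73/21 ]
Row echelon form:
[ -3   2     2      -3 ]
[  0  -7    -4       5 ]
[  0   0  -2/7  -73/21 ]
Nonzero rows / pivot columns: 3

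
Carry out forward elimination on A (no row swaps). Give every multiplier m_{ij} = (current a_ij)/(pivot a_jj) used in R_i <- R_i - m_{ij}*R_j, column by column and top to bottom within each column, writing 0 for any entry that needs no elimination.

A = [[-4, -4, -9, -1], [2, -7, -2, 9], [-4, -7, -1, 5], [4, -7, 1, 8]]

multipliers: -1/2, 1, -1, 1/3, 11/9, -1/183

Forward elimination:
R2 <- R2 - (-1/2)*R1:  [     0     -9  -13/2   17/2 ]
R3 <- R3 - (1)*R1:  [  0  -3   8   6 ]
R4 <- R4 - (-1)*R1:  [   0  -11   -8    7 ]
R3 <- R3 - (1/3)*R2:  [    0     0  61/6  19/6 ]
R4 <- R4 - (11/9)*R2:  [      0       0   -1/18  -61/18 ]
R4 <- R4 - (-1/183)*R3:  [        0         0         0  -617/183 ]
Multipliers (in order of application): m_{21} = -1/2, m_{31} = 1, m_{41} = -1, m_{32} = 1/3, m_{42} = 11/9, m_{43} = -1/183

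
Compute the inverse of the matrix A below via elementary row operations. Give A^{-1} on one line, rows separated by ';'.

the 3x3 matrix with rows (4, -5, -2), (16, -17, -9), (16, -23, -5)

inverse = [-61/12 7/8 11/24; -8/3 1/2 1/6; -4 1/2 1/2]

Gauss-Jordan on [A | I]:
R1 <- (1/4)*R1:  [    1  -5/4  -1/2  |   1/4     0     0 ]
R2 <- R2 - (16)*R1:  [  0   3  -1  |  -4   1   0 ]
R3 <- R3 - (16)*R1:  [  0  -3   3  |  -4   0   1 ]
R2 <- (1/3)*R2:  [    0     1  -1/3  |  -4/3   1/3     0 ]
R1 <- R1 - (-5/4)*R2:  [      1       0  -11/12  |  -17/12    5/12       0 ]
R3 <- R3 - (-3)*R2:  [  0   0   2  |  -8   1   1 ]
R3 <- (1/2)*R3:  [   0    0    1  |   -4  1/2  1/2 ]
R1 <- R1 - (-11/12)*R3:  [      1       0       0  |  -61/12     7/8   11/24 ]
R2 <- R2 - (-1/3)*R3:  [    0     1     0  |  -8/3   1/2   1/6 ]
Right block of [I | A^{-1}] is the inverse:
[ -61/12  7/8  11/24 ]
[   -8/3  1/2    1/6 ]
[     -4  1/2    1/2 ]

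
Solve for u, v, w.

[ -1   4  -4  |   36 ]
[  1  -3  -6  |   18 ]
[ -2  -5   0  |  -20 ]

(0, 4, -5)

Forward elimination on [A|b]:
R2 <- R2 - (-1)*R1:  [   0    1  -10   54 ]
R3 <- R3 - (2)*R1:  [   0  -13    8  -92 ]
R3 <- R3 - (-13)*R2:  [    0     0  -122   610 ]
Row echelon form:
[ -1  4    -4  |   36 ]
[  0  1   -10  |   54 ]
[  0  0  -122  |  610 ]
Back-substitution:
w = (610) / -122 = -5
v = (54 - (-10)*(-5)) / 1 = 4
u = (36 - (4)*(4) - (-4)*(-5)) / -1 = 0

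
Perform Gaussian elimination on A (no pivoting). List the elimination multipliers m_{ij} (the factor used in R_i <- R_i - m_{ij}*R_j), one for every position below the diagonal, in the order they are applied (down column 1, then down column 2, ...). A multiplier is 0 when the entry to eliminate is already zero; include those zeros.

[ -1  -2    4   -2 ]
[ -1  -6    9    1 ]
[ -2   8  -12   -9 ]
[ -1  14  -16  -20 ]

Forward elimination:
R2 <- R2 - (1)*R1:  [  0  -4   5   3 ]
R3 <- R3 - (2)*R1:  [   0   12  -20   -5 ]
R4 <- R4 - (1)*R1:  [   0   16  -20  -18 ]
R3 <- R3 - (-3)*R2:  [  0   0  -5   4 ]
R4 <- R4 - (-4)*R2:  [  0   0   0  -6 ]
R4: entry in column 3 is already 0 -> m_{43} = 0 (no row operation needed)
Multipliers (in order of application): m_{21} = 1, m_{31} = 2, m_{41} = 1, m_{32} = -3, m_{42} = -4, m_{43} = 0

multipliers: 1, 2, 1, -3, -4, 0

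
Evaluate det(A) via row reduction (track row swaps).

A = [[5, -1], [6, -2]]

det(A) = -4

Forward elimination:
R2 <- R2 - (6/5)*R1:  [    0  -4/5 ]
Upper-triangular form:
[ 5    -1 ]
[ 0  -4/5 ]
det(A) = (-1)^0 * (5) * (-4/5) = -4  (0 row swaps -> sign +1)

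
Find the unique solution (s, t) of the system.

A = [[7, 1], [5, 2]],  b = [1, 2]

Forward elimination on [A|b]:
R2 <- R2 - (5/7)*R1:  [   0  9/7  9/7 ]
Row echelon form:
[ 7    1  |    1 ]
[ 0  9/7  |  9/7 ]
Back-substitution:
t = (9/7) / (9/7) = 1
s = (1 - (1)*(1)) / 7 = 0

(0, 1)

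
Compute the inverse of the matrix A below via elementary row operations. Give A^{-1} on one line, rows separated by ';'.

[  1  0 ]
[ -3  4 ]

inverse = [1 0; 3/4 1/4]

Gauss-Jordan on [A | I]:
R2 <- R2 - (-3)*R1:  [ 0  4  |  3  1 ]
R2 <- (1/4)*R2:  [   0    1  |  3/4  1/4 ]
Right block of [I | A^{-1}] is the inverse:
[   1    0 ]
[ 3/4  1/4 ]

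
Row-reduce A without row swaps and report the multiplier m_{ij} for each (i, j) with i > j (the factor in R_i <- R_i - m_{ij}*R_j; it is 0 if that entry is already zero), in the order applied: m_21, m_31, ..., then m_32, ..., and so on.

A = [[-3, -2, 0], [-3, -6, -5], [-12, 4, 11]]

Forward elimination:
R2 <- R2 - (1)*R1:  [  0  -4  -5 ]
R3 <- R3 - (4)*R1:  [  0  12  11 ]
R3 <- R3 - (-3)*R2:  [  0   0  -4 ]
Multipliers (in order of application): m_{21} = 1, m_{31} = 4, m_{32} = -3

multipliers: 1, 4, -3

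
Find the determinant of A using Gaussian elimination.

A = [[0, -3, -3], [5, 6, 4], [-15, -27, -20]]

det(A) = 15

Forward elimination:
R1 <-> R2   (pivot in column 1 was zero)
[   5    6    4 ]
[   0   -3   -3 ]
[ -15  -27  -20 ]
R3 <- R3 - (-3)*R1:  [  0  -9  -8 ]
R3 <- R3 - (3)*R2:  [ 0  0  1 ]
Upper-triangular form:
[ 5   6   4 ]
[ 0  -3  -3 ]
[ 0   0   1 ]
det(A) = (-1)^1 * (5) * (-3) * (1) = 15  (1 row swap -> sign -1)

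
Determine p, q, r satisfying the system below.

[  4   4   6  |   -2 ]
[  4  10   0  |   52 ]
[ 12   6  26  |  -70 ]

(3, 4, -5)

Forward elimination on [A|b]:
R2 <- R2 - (1)*R1:  [  0   6  -6  54 ]
R3 <- R3 - (3)*R1:  [   0   -6    8  -64 ]
R3 <- R3 - (-1)*R2:  [   0    0    2  -10 ]
Row echelon form:
[ 4  4   6  |   -2 ]
[ 0  6  -6  |   54 ]
[ 0  0   2  |  -10 ]
Back-substitution:
r = (-10) / 2 = -5
q = (54 - (-6)*(-5)) / 6 = 4
p = (-2 - (4)*(4) - (6)*(-5)) / 4 = 3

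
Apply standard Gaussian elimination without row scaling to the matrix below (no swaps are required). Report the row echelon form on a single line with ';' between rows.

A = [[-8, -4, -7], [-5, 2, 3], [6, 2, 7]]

Forward elimination:
R2 <- R2 - (5/8)*R1:  [    0   9/2  59/8 ]
R3 <- R3 - (-3/4)*R1:  [   0   -1  7/4 ]
R3 <- R3 - (-2/9)*R2:  [     0      0  61/18 ]
Row echelon form:
[ -8   -4     -7 ]
[  0  9/2   59/8 ]
[  0    0  61/18 ]

REF = [-8 -4 -7; 0 9/2 59/8; 0 0 61/18]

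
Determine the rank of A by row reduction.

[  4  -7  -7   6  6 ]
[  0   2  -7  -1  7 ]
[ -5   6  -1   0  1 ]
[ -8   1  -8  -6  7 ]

Row reduction:
R3 <- R3 - (-5/4)*R1:  [     0  -11/4  -39/4   15/2   17/2 ]
R4 <- R4 - (-2)*R1:  [   0  -13  -22    6   19 ]
R3 <- R3 - (-11/8)*R2:  [      0       0  -155/8    49/8   145/8 ]
R4 <- R4 - (-13/2)*R2:  [      0       0  -135/2    -1/2   129/2 ]
R4 <- R4 - (108/31)*R3:  [       0        0        0  -677/31    42/31 ]
Row echelon form:
[ 4  -7      -7        6      6 ]
[ 0   2      -7       -1      7 ]
[ 0   0  -155/8     49/8  145/8 ]
[ 0   0       0  -677/31  42/31 ]
Nonzero rows / pivot columns: 4

rank(A) = 4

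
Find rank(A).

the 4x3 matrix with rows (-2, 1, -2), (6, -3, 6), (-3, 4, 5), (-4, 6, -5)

rank(A) = 3

Row reduction:
R2 <- R2 - (-3)*R1:  [ 0  0  0 ]
R3 <- R3 - (3/2)*R1:  [   0  5/2    8 ]
R4 <- R4 - (2)*R1:  [  0   4  -1 ]
R2 <-> R3   (pivot in column 2 was zero)
[ -2    1  -2 ]
[  0  5/2   8 ]
[  0    0   0 ]
[  0    4  -1 ]
R4 <- R4 - (8/5)*R2:  [     0      0  -69/5 ]
R3 <-> R4   (pivot in column 3 was zero)
[ -2    1     -2 ]
[  0  5/2      8 ]
[  0    0  -69/5 ]
[  0    0      0 ]
Row echelon form:
[ -2    1     -2 ]
[  0  5/2      8 ]
[  0    0  -69/5 ]
[  0    0      0 ]
Nonzero rows / pivot columns: 3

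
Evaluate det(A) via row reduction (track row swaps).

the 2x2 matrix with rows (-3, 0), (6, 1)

Forward elimination:
R2 <- R2 - (-2)*R1:  [ 0  1 ]
Upper-triangular form:
[ -3  0 ]
[  0  1 ]
det(A) = (-1)^0 * (-3) * (1) = -3  (0 row swaps -> sign +1)

det(A) = -3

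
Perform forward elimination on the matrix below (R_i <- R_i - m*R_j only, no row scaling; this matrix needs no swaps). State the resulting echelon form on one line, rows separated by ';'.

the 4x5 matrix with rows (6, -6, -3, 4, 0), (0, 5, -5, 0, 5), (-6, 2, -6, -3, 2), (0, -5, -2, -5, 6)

REF = [6 -6 -3 4 0; 0 5 -5 0 5; 0 0 -13 1 6; 0 0 0 -72/13 101/13]

Forward elimination:
R3 <- R3 - (-1)*R1:  [  0  -4  -9   1   2 ]
R3 <- R3 - (-4/5)*R2:  [   0    0  -13    1    6 ]
R4 <- R4 - (-1)*R2:  [  0   0  -7  -5  11 ]
R4 <- R4 - (7/13)*R3:  [      0       0       0  -72/13  101/13 ]
Row echelon form:
[ 6  -6   -3       4       0 ]
[ 0   5   -5       0       5 ]
[ 0   0  -13       1       6 ]
[ 0   0    0  -72/13  101/13 ]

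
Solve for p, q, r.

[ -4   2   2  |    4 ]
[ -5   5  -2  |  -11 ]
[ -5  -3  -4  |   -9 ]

Forward elimination on [A|b]:
R2 <- R2 - (5/4)*R1:  [    0   5/2  -9/2   -16 ]
R3 <- R3 - (5/4)*R1:  [     0  -11/2  -13/2    -14 ]
R3 <- R3 - (-11/5)*R2:  [      0       0   -82/5  -246/5 ]
Row echelon form:
[ -4    2      2  |       4 ]
[  0  5/2   -9/2  |     -16 ]
[  0    0  -82/5  |  -246/5 ]
Back-substitution:
r = (-246/5) / (-82/5) = 3
q = (-16 - (-9/2)*(3)) / (5/2) = -1
p = (4 - (2)*(-1) - (2)*(3)) / -4 = 0

(0, -1, 3)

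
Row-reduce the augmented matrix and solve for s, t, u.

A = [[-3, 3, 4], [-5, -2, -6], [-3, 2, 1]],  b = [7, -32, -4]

Forward elimination on [A|b]:
R2 <- R2 - (5/3)*R1:  [      0      -7   -38/3  -131/3 ]
R3 <- R3 - (1)*R1:  [   0   -1   -3  -11 ]
R3 <- R3 - (1/7)*R2:  [       0        0   -25/21  -100/21 ]
Row echelon form:
[ -3   3       4  |        7 ]
[  0  -7   -38/3  |   -131/3 ]
[  0   0  -25/21  |  -100/21 ]
Back-substitution:
u = (-100/21) / (-25/21) = 4
t = (-131/3 - (-38/3)*(4)) / -7 = -1
s = (7 - (3)*(-1) - (4)*(4)) / -3 = 2

(2, -1, 4)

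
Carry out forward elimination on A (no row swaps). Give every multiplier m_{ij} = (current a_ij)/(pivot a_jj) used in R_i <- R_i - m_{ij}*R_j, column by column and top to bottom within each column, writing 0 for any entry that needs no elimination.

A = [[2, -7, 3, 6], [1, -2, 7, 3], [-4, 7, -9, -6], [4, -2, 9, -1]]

multipliers: 1/2, -2, 2, -14/3, 8, -123/68

Forward elimination:
R2 <- R2 - (1/2)*R1:  [    0   3/2  11/2     0 ]
R3 <- R3 - (-2)*R1:  [  0  -7  -3   6 ]
R4 <- R4 - (2)*R1:  [   0   12    3  -13 ]
R3 <- R3 - (-14/3)*R2:  [    0     0  68/3     6 ]
R4 <- R4 - (8)*R2:  [   0    0  -41  -13 ]
R4 <- R4 - (-123/68)*R3:  [      0       0       0  -73/34 ]
Multipliers (in order of application): m_{21} = 1/2, m_{31} = -2, m_{41} = 2, m_{32} = -14/3, m_{42} = 8, m_{43} = -123/68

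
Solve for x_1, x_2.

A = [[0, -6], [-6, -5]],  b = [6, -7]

(2, -1)

Forward elimination on [A|b]:
R1 <-> R2   (pivot in column 1 was zero)
[ -6  -5  -7 ]
[  0  -6   6 ]
Row echelon form:
[ -6  -5  |  -7 ]
[  0  -6  |   6 ]
Back-substitution:
x_2 = (6) / -6 = -1
x_1 = (-7 - (-5)*(-1)) / -6 = 2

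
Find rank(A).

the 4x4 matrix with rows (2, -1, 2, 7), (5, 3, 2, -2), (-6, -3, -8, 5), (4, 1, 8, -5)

Row reduction:
R2 <- R2 - (5/2)*R1:  [     0   11/2     -3  -39/2 ]
R3 <- R3 - (-3)*R1:  [  0  -6  -2  26 ]
R4 <- R4 - (2)*R1:  [   0    3    4  -19 ]
R3 <- R3 - (-12/11)*R2:  [      0       0  -58/11   52/11 ]
R4 <- R4 - (6/11)*R2:  [      0       0   62/11  -92/11 ]
R4 <- R4 - (-31/29)*R3:  [      0       0       0  -96/29 ]
Row echelon form:
[ 2    -1       2       7 ]
[ 0  11/2      -3   -39/2 ]
[ 0     0  -58/11   52/11 ]
[ 0     0       0  -96/29 ]
Nonzero rows / pivot columns: 4

rank(A) = 4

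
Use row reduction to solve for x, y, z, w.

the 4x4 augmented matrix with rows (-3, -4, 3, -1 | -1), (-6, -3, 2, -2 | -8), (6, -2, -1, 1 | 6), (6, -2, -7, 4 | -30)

Forward elimination on [A|b]:
R2 <- R2 - (2)*R1:  [  0   5  -4   0  -6 ]
R3 <- R3 - (-2)*R1:  [   0  -10    5   -1    4 ]
R4 <- R4 - (-2)*R1:  [   0  -10   -1    2  -32 ]
R3 <- R3 - (-2)*R2:  [  0   0  -3  -1  -8 ]
R4 <- R4 - (-2)*R2:  [   0    0   -9    2  -44 ]
R4 <- R4 - (3)*R3:  [   0    0    0    5  -20 ]
Row echelon form:
[ -3  -4   3  -1  |   -1 ]
[  0   5  -4   0  |   -6 ]
[  0   0  -3  -1  |   -8 ]
[  0   0   0   5  |  -20 ]
Back-substitution:
w = (-20) / 5 = -4
z = (-8 - (-1)*(-4)) / -3 = 4
y = (-6 - (-4)*(4)) / 5 = 2
x = (-1 - (-4)*(2) - (3)*(4) - (-1)*(-4)) / -3 = 3

(3, 2, 4, -4)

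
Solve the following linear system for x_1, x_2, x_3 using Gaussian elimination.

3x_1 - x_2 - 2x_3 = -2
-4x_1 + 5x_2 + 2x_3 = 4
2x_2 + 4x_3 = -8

(-2, 0, -2)

Forward elimination on [A|b]:
R2 <- R2 - (-4/3)*R1:  [    0  11/3  -2/3   4/3 ]
R3 <- R3 - (6/11)*R2:  [      0       0   48/11  -96/11 ]
Row echelon form:
[ 3    -1     -2  |      -2 ]
[ 0  11/3   -2/3  |     4/3 ]
[ 0     0  48/11  |  -96/11 ]
Back-substitution:
x_3 = (-96/11) / (48/11) = -2
x_2 = (4/3 - (-2/3)*(-2)) / (11/3) = 0
x_1 = (-2 - (-1)*(0) - (-2)*(-2)) / 3 = -2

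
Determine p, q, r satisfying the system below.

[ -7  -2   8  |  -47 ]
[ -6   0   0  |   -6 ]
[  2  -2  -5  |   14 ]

(1, 4, -4)

Forward elimination on [A|b]:
R2 <- R2 - (6/7)*R1:  [     0   12/7  -48/7  240/7 ]
R3 <- R3 - (-2/7)*R1:  [     0  -18/7  -19/7    4/7 ]
R3 <- R3 - (-3/2)*R2:  [   0    0  -13   52 ]
Row echelon form:
[ -7    -2      8  |    -47 ]
[  0  12/7  -48/7  |  240/7 ]
[  0     0    -13  |     52 ]
Back-substitution:
r = (52) / -13 = -4
q = (240/7 - (-48/7)*(-4)) / (12/7) = 4
p = (-47 - (-2)*(4) - (8)*(-4)) / -7 = 1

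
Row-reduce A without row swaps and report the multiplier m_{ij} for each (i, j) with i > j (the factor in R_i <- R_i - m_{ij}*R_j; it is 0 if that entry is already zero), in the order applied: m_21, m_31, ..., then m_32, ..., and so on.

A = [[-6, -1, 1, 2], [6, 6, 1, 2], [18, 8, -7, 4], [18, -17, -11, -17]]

multipliers: -1, -3, -3, 1, -4, 0

Forward elimination:
R2 <- R2 - (-1)*R1:  [ 0  5  2  4 ]
R3 <- R3 - (-3)*R1:  [  0   5  -4  10 ]
R4 <- R4 - (-3)*R1:  [   0  -20   -8  -11 ]
R3 <- R3 - (1)*R2:  [  0   0  -6   6 ]
R4 <- R4 - (-4)*R2:  [ 0  0  0  5 ]
R4: entry in column 3 is already 0 -> m_{43} = 0 (no row operation needed)
Multipliers (in order of application): m_{21} = -1, m_{31} = -3, m_{41} = -3, m_{32} = 1, m_{42} = -4, m_{43} = 0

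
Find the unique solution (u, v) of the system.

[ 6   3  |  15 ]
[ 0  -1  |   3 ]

(4, -3)

Forward elimination on [A|b]:
Row echelon form:
[ 6   3  |  15 ]
[ 0  -1  |   3 ]
Back-substitution:
v = (3) / -1 = -3
u = (15 - (3)*(-3)) / 6 = 4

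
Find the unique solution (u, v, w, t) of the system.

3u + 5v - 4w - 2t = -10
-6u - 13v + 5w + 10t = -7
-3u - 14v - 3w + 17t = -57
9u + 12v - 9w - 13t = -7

Forward elimination on [A|b]:
R2 <- R2 - (-2)*R1:  [   0   -3   -3    6  -27 ]
R3 <- R3 - (-1)*R1:  [   0   -9   -7   15  -67 ]
R4 <- R4 - (3)*R1:  [  0  -3   3  -7  23 ]
R3 <- R3 - (3)*R2:  [  0   0   2  -3  14 ]
R4 <- R4 - (1)*R2:  [   0    0    6  -13   50 ]
R4 <- R4 - (3)*R3:  [  0   0   0  -4   8 ]
Row echelon form:
[ 3   5  -4  -2  |  -10 ]
[ 0  -3  -3   6  |  -27 ]
[ 0   0   2  -3  |   14 ]
[ 0   0   0  -4  |    8 ]
Back-substitution:
t = (8) / -4 = -2
w = (14 - (-3)*(-2)) / 2 = 4
v = (-27 - (-3)*(4) - (6)*(-2)) / -3 = 1
u = (-10 - (5)*(1) - (-4)*(4) - (-2)*(-2)) / 3 = -1

(-1, 1, 4, -2)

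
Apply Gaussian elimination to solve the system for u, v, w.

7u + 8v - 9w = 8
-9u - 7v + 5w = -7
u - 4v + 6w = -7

(-1, 3, 1)

Forward elimination on [A|b]:
R2 <- R2 - (-9/7)*R1:  [     0   23/7  -46/7   23/7 ]
R3 <- R3 - (1/7)*R1:  [     0  -36/7   51/7  -57/7 ]
R3 <- R3 - (-36/23)*R2:  [  0   0  -3  -3 ]
Row echelon form:
[ 7     8     -9  |     8 ]
[ 0  23/7  -46/7  |  23/7 ]
[ 0     0     -3  |    -3 ]
Back-substitution:
w = (-3) / -3 = 1
v = (23/7 - (-46/7)*(1)) / (23/7) = 3
u = (8 - (8)*(3) - (-9)*(1)) / 7 = -1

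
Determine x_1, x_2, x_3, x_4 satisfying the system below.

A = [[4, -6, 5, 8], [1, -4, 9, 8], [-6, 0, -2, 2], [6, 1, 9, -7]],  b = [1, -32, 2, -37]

(1, -5, -5, -1)

Forward elimination on [A|b]:
R2 <- R2 - (1/4)*R1:  [      0    -5/2    31/4       6  -129/4 ]
R3 <- R3 - (-3/2)*R1:  [    0    -9  11/2    14   7/2 ]
R4 <- R4 - (3/2)*R1:  [     0     10    3/2    -19  -77/2 ]
R3 <- R3 - (18/5)*R2:  [      0       0  -112/5   -38/5   598/5 ]
R4 <- R4 - (-4)*R2:  [      0       0    65/2       5  -335/2 ]
R4 <- R4 - (-325/224)*R3:  [        0         0         0  -675/112   675/112 ]
Row echelon form:
[ 4    -6       5         8  |        1 ]
[ 0  -5/2    31/4         6  |   -129/4 ]
[ 0     0  -112/5     -38/5  |    598/5 ]
[ 0     0       0  -675/112  |  675/112 ]
Back-substitution:
x_4 = (675/112) / (-675/112) = -1
x_3 = (598/5 - (-38/5)*(-1)) / (-112/5) = -5
x_2 = (-129/4 - (31/4)*(-5) - (6)*(-1)) / (-5/2) = -5
x_1 = (1 - (-6)*(-5) - (5)*(-5) - (8)*(-1)) / 4 = 1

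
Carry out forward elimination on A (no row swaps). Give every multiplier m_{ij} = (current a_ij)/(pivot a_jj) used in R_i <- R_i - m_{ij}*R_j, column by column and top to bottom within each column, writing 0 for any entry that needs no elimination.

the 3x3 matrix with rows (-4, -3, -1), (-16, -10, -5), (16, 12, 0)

multipliers: 4, -4, 0

Forward elimination:
R2 <- R2 - (4)*R1:  [  0   2  -1 ]
R3 <- R3 - (-4)*R1:  [  0   0  -4 ]
R3: entry in column 2 is already 0 -> m_{32} = 0 (no row operation needed)
Multipliers (in order of application): m_{21} = 4, m_{31} = -4, m_{32} = 0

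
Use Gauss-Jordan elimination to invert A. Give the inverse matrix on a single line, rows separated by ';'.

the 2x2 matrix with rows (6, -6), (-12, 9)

Gauss-Jordan on [A | I]:
R1 <- (1/6)*R1:  [   1   -1  |  1/6    0 ]
R2 <- R2 - (-12)*R1:  [  0  -3  |   2   1 ]
R2 <- (1/-3)*R2:  [    0     1  |  -2/3  -1/3 ]
R1 <- R1 - (-1)*R2:  [    1     0  |  -1/2  -1/3 ]
Right block of [I | A^{-1}] is the inverse:
[ -1/2  -1/3 ]
[ -2/3  -1/3 ]

inverse = [-1/2 -1/3; -2/3 -1/3]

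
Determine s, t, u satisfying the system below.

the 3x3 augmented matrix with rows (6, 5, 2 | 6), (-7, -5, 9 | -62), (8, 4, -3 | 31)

Forward elimination on [A|b]:
R2 <- R2 - (-7/6)*R1:  [    0   5/6  34/3   -55 ]
R3 <- R3 - (4/3)*R1:  [     0   -8/3  -17/3     23 ]
R3 <- R3 - (-16/5)*R2:  [     0      0  153/5   -153 ]
Row echelon form:
[ 6    5      2  |     6 ]
[ 0  5/6   34/3  |   -55 ]
[ 0    0  153/5  |  -153 ]
Back-substitution:
u = (-153) / (153/5) = -5
t = (-55 - (34/3)*(-5)) / (5/6) = 2
s = (6 - (5)*(2) - (2)*(-5)) / 6 = 1

(1, 2, -5)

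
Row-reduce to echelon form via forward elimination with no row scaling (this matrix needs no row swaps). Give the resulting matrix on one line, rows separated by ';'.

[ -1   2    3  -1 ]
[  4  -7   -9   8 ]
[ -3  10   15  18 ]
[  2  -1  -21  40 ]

REF = [-1 2 3 -1; 0 1 3 4; 0 0 -6 5; 0 0 0 6]

Forward elimination:
R2 <- R2 - (-4)*R1:  [ 0  1  3  4 ]
R3 <- R3 - (3)*R1:  [  0   4   6  21 ]
R4 <- R4 - (-2)*R1:  [   0    3  -15   38 ]
R3 <- R3 - (4)*R2:  [  0   0  -6   5 ]
R4 <- R4 - (3)*R2:  [   0    0  -24   26 ]
R4 <- R4 - (4)*R3:  [ 0  0  0  6 ]
Row echelon form:
[ -1  2   3  -1 ]
[  0  1   3   4 ]
[  0  0  -6   5 ]
[  0  0   0   6 ]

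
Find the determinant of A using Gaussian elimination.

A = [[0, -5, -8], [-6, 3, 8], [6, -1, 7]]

det(A) = -354

Forward elimination:
R1 <-> R2   (pivot in column 1 was zero)
[ -6   3   8 ]
[  0  -5  -8 ]
[  6  -1   7 ]
R3 <- R3 - (-1)*R1:  [  0   2  15 ]
R3 <- R3 - (-2/5)*R2:  [    0     0  59/5 ]
Upper-triangular form:
[ -6   3     8 ]
[  0  -5    -8 ]
[  0   0  59/5 ]
det(A) = (-1)^1 * (-6) * (-5) * (59/5) = -354  (1 row swap -> sign -1)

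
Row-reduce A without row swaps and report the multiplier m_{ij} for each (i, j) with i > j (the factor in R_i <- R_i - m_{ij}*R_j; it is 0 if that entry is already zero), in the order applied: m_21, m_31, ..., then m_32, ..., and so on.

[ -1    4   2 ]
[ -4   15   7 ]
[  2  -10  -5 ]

multipliers: 4, -2, 2

Forward elimination:
R2 <- R2 - (4)*R1:  [  0  -1  -1 ]
R3 <- R3 - (-2)*R1:  [  0  -2  -1 ]
R3 <- R3 - (2)*R2:  [ 0  0  1 ]
Multipliers (in order of application): m_{21} = 4, m_{31} = -2, m_{32} = 2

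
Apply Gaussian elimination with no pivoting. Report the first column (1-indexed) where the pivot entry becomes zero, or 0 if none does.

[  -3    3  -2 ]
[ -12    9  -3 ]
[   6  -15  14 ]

first zero-pivot column = 0

Naive forward elimination:
R2 <- R2 - (4)*R1:  [  0  -3   5 ]
R3 <- R3 - (-2)*R1:  [  0  -9  10 ]
R3 <- R3 - (3)*R2:  [  0   0  -5 ]
All pivots nonzero; naive elimination completes without hitting a zero pivot.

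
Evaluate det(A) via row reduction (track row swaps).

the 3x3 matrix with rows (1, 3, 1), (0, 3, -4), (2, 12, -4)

Forward elimination:
R3 <- R3 - (2)*R1:  [  0   6  -6 ]
R3 <- R3 - (2)*R2:  [ 0  0  2 ]
Upper-triangular form:
[ 1  3   1 ]
[ 0  3  -4 ]
[ 0  0   2 ]
det(A) = (-1)^0 * (1) * (3) * (2) = 6  (0 row swaps -> sign +1)

det(A) = 6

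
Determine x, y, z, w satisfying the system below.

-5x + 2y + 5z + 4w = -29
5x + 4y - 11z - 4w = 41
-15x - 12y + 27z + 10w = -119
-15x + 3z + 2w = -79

Forward elimination on [A|b]:
R2 <- R2 - (-1)*R1:  [  0   6  -6   0  12 ]
R3 <- R3 - (3)*R1:  [   0  -18   12   -2  -32 ]
R4 <- R4 - (3)*R1:  [   0   -6  -12  -10    8 ]
R3 <- R3 - (-3)*R2:  [  0   0  -6  -2   4 ]
R4 <- R4 - (-1)*R2:  [   0    0  -18  -10   20 ]
R4 <- R4 - (3)*R3:  [  0   0   0  -4   8 ]
Row echelon form:
[ -5  2   5   4  |  -29 ]
[  0  6  -6   0  |   12 ]
[  0  0  -6  -2  |    4 ]
[  0  0   0  -4  |    8 ]
Back-substitution:
w = (8) / -4 = -2
z = (4 - (-2)*(-2)) / -6 = 0
y = (12 - (-6)*(0)) / 6 = 2
x = (-29 - (2)*(2) - (5)*(0) - (4)*(-2)) / -5 = 5

(5, 2, 0, -2)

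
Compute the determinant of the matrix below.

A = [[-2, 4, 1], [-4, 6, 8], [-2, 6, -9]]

det(A) = -16

Forward elimination:
R2 <- R2 - (2)*R1:  [  0  -2   6 ]
R3 <- R3 - (1)*R1:  [   0    2  -10 ]
R3 <- R3 - (-1)*R2:  [  0   0  -4 ]
Upper-triangular form:
[ -2   4   1 ]
[  0  -2   6 ]
[  0   0  -4 ]
det(A) = (-1)^0 * (-2) * (-2) * (-4) = -16  (0 row swaps -> sign +1)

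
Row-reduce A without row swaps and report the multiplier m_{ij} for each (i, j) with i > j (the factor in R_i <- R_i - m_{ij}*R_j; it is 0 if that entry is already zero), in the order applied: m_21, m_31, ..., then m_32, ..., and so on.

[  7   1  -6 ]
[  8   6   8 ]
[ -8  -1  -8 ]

multipliers: 8/7, -8/7, 1/34

Forward elimination:
R2 <- R2 - (8/7)*R1:  [     0   34/7  104/7 ]
R3 <- R3 - (-8/7)*R1:  [      0     1/7  -104/7 ]
R3 <- R3 - (1/34)*R2:  [       0        0  -260/17 ]
Multipliers (in order of application): m_{21} = 8/7, m_{31} = -8/7, m_{32} = 1/34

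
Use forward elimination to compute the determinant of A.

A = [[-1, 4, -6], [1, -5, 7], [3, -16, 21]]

Forward elimination:
R2 <- R2 - (-1)*R1:  [  0  -1   1 ]
R3 <- R3 - (-3)*R1:  [  0  -4   3 ]
R3 <- R3 - (4)*R2:  [  0   0  -1 ]
Upper-triangular form:
[ -1   4  -6 ]
[  0  -1   1 ]
[  0   0  -1 ]
det(A) = (-1)^0 * (-1) * (-1) * (-1) = -1  (0 row swaps -> sign +1)

det(A) = -1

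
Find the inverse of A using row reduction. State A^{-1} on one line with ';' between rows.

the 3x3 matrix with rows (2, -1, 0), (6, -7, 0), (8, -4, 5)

inverse = [7/8 -1/8 0; 3/4 -1/4 0; -4/5 0 1/5]

Gauss-Jordan on [A | I]:
R1 <- (1/2)*R1:  [    1  -1/2     0  |   1/2     0     0 ]
R2 <- R2 - (6)*R1:  [  0  -4   0  |  -3   1   0 ]
R3 <- R3 - (8)*R1:  [  0   0   5  |  -4   0   1 ]
R2 <- (1/-4)*R2:  [    0     1     0  |   3/4  -1/4     0 ]
R1 <- R1 - (-1/2)*R2:  [    1     0     0  |   7/8  -1/8     0 ]
R3 <- (1/5)*R3:  [    0     0     1  |  -4/5     0   1/5 ]
Right block of [I | A^{-1}] is the inverse:
[  7/8  -1/8    0 ]
[  3/4  -1/4    0 ]
[ -4/5     0  1/5 ]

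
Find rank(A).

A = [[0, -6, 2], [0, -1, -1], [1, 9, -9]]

rank(A) = 3

Row reduction:
R1 <-> R3   (pivot in column 1 was zero)
[ 1   9  -9 ]
[ 0  -1  -1 ]
[ 0  -6   2 ]
R3 <- R3 - (6)*R2:  [ 0  0  8 ]
Row echelon form:
[ 1   9  -9 ]
[ 0  -1  -1 ]
[ 0   0   8 ]
Nonzero rows / pivot columns: 3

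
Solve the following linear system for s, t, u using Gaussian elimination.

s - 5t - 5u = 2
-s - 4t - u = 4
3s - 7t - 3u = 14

Forward elimination on [A|b]:
R2 <- R2 - (-1)*R1:  [  0  -9  -6   6 ]
R3 <- R3 - (3)*R1:  [  0   8  12   8 ]
R3 <- R3 - (-8/9)*R2:  [    0     0  20/3  40/3 ]
Row echelon form:
[ 1  -5    -5  |     2 ]
[ 0  -9    -6  |     6 ]
[ 0   0  20/3  |  40/3 ]
Back-substitution:
u = (40/3) / (20/3) = 2
t = (6 - (-6)*(2)) / -9 = -2
s = (2 - (-5)*(-2) - (-5)*(2)) / 1 = 2

(2, -2, 2)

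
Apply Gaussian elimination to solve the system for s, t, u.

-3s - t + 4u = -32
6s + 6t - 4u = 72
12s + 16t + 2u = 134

Forward elimination on [A|b]:
R2 <- R2 - (-2)*R1:  [ 0  4  4  8 ]
R3 <- R3 - (-4)*R1:  [  0  12  18   6 ]
R3 <- R3 - (3)*R2:  [   0    0    6  -18 ]
Row echelon form:
[ -3  -1  4  |  -32 ]
[  0   4  4  |    8 ]
[  0   0  6  |  -18 ]
Back-substitution:
u = (-18) / 6 = -3
t = (8 - (4)*(-3)) / 4 = 5
s = (-32 - (-1)*(5) - (4)*(-3)) / -3 = 5

(5, 5, -3)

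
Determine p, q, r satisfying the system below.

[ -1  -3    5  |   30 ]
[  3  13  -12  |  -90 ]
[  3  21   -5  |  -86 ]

(-1, -3, 4)

Forward elimination on [A|b]:
R2 <- R2 - (-3)*R1:  [ 0  4  3  0 ]
R3 <- R3 - (-3)*R1:  [  0  12  10   4 ]
R3 <- R3 - (3)*R2:  [ 0  0  1  4 ]
Row echelon form:
[ -1  -3  5  |  30 ]
[  0   4  3  |   0 ]
[  0   0  1  |   4 ]
Back-substitution:
r = (4) / 1 = 4
q = (0 - (3)*(4)) / 4 = -3
p = (30 - (-3)*(-3) - (5)*(4)) / -1 = -1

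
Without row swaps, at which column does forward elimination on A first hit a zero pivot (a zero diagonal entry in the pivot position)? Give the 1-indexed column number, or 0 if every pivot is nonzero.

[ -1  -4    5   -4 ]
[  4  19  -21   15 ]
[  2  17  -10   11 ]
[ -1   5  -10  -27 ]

Naive forward elimination:
R2 <- R2 - (-4)*R1:  [  0   3  -1  -1 ]
R3 <- R3 - (-2)*R1:  [ 0  9  0  3 ]
R4 <- R4 - (1)*R1:  [   0    9  -15  -23 ]
R3 <- R3 - (3)*R2:  [ 0  0  3  6 ]
R4 <- R4 - (3)*R2:  [   0    0  -12  -20 ]
R4 <- R4 - (-4)*R3:  [ 0  0  0  4 ]
All pivots nonzero; naive elimination completes without hitting a zero pivot.

first zero-pivot column = 0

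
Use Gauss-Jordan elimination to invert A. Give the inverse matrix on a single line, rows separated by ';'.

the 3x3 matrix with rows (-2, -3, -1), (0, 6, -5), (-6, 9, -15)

inverse = [5/4 3/2 -7/12; -5/6 -2/3 5/18; -1 -1 1/3]

Gauss-Jordan on [A | I]:
R1 <- (1/-2)*R1:  [    1   3/2   1/2  |  -1/2     0     0 ]
R3 <- R3 - (-6)*R1:  [   0   18  -12  |   -3    0    1 ]
R2 <- (1/6)*R2:  [    0     1  -5/6  |     0   1/6     0 ]
R1 <- R1 - (3/2)*R2:  [    1     0   7/4  |  -1/2  -1/4     0 ]
R3 <- R3 - (18)*R2:  [  0   0   3  |  -3  -3   1 ]
R3 <- (1/3)*R3:  [   0    0    1  |   -1   -1  1/3 ]
R1 <- R1 - (7/4)*R3:  [     1      0      0  |    5/4    3/2  -7/12 ]
R2 <- R2 - (-5/6)*R3:  [    0     1     0  |  -5/6  -2/3  5/18 ]
Right block of [I | A^{-1}] is the inverse:
[  5/4   3/2  -7/12 ]
[ -5/6  -2/3   5/18 ]
[   -1    -1    1/3 ]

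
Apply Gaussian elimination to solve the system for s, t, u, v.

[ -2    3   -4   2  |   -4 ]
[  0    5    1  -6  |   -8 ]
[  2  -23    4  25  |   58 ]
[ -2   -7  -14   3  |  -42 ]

(-4, 0, 4, 2)

Forward elimination on [A|b]:
R3 <- R3 - (-1)*R1:  [   0  -20    0   27   54 ]
R4 <- R4 - (1)*R1:  [   0  -10  -10    1  -38 ]
R3 <- R3 - (-4)*R2:  [  0   0   4   3  22 ]
R4 <- R4 - (-2)*R2:  [   0    0   -8  -11  -54 ]
R4 <- R4 - (-2)*R3:  [   0    0    0   -5  -10 ]
Row echelon form:
[ -2  3  -4   2  |   -4 ]
[  0  5   1  -6  |   -8 ]
[  0  0   4   3  |   22 ]
[  0  0   0  -5  |  -10 ]
Back-substitution:
v = (-10) / -5 = 2
u = (22 - (3)*(2)) / 4 = 4
t = (-8 - (1)*(4) - (-6)*(2)) / 5 = 0
s = (-4 - (3)*(0) - (-4)*(4) - (2)*(2)) / -2 = -4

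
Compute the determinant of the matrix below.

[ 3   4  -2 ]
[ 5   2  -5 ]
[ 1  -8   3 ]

Forward elimination:
R2 <- R2 - (5/3)*R1:  [     0  -14/3   -5/3 ]
R3 <- R3 - (1/3)*R1:  [     0  -28/3   11/3 ]
R3 <- R3 - (2)*R2:  [ 0  0  7 ]
Upper-triangular form:
[ 3      4    -2 ]
[ 0  -14/3  -5/3 ]
[ 0      0     7 ]
det(A) = (-1)^0 * (3) * (-14/3) * (7) = -98  (0 row swaps -> sign +1)

det(A) = -98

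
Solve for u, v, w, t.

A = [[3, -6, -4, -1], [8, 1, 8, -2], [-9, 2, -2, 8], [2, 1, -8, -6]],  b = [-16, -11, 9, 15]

(-1, 3, -1, -1)

Forward elimination on [A|b]:
R2 <- R2 - (8/3)*R1:  [    0    17  56/3   2/3  95/3 ]
R3 <- R3 - (-3)*R1:  [   0  -16  -14    5  -39 ]
R4 <- R4 - (2/3)*R1:  [     0      5  -16/3  -16/3   77/3 ]
R3 <- R3 - (-16/17)*R2:  [       0        0   182/51   287/51  -469/51 ]
R4 <- R4 - (5/17)*R2:  [       0        0  -184/17   -94/17   278/17 ]
R4 <- R4 - (-276/91)*R3:  [       0        0        0   150/13  -150/13 ]
Row echelon form:
[ 3  -6      -4      -1  |      -16 ]
[ 0  17    56/3     2/3  |     95/3 ]
[ 0   0  182/51  287/51  |  -469/51 ]
[ 0   0       0  150/13  |  -150/13 ]
Back-substitution:
t = (-150/13) / (150/13) = -1
w = (-469/51 - (287/51)*(-1)) / (182/51) = -1
v = (95/3 - (56/3)*(-1) - (2/3)*(-1)) / 17 = 3
u = (-16 - (-6)*(3) - (-4)*(-1) - (-1)*(-1)) / 3 = -1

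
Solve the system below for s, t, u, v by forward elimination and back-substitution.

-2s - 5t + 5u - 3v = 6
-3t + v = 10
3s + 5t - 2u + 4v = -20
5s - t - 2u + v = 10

(0, -4, -4, -2)

Forward elimination on [A|b]:
R3 <- R3 - (-3/2)*R1:  [    0  -5/2  11/2  -1/2   -11 ]
R4 <- R4 - (-5/2)*R1:  [     0  -27/2   21/2  -13/2     25 ]
R3 <- R3 - (5/6)*R2:  [     0      0   11/2   -4/3  -58/3 ]
R4 <- R4 - (9/2)*R2:  [    0     0  21/2   -11   -20 ]
R4 <- R4 - (21/11)*R3:  [      0       0       0  -93/11  186/11 ]
Row echelon form:
[ -2  -5     5      -3  |       6 ]
[  0  -3     0       1  |      10 ]
[  0   0  11/2    -4/3  |   -58/3 ]
[  0   0     0  -93/11  |  186/11 ]
Back-substitution:
v = (186/11) / (-93/11) = -2
u = (-58/3 - (-4/3)*(-2)) / (11/2) = -4
t = (10 - (1)*(-2)) / -3 = -4
s = (6 - (-5)*(-4) - (5)*(-4) - (-3)*(-2)) / -2 = 0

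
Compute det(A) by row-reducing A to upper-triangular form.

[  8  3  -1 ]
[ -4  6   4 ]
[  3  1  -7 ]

Forward elimination:
R2 <- R2 - (-1/2)*R1:  [    0  15/2   7/2 ]
R3 <- R3 - (3/8)*R1:  [     0   -1/8  -53/8 ]
R3 <- R3 - (-1/60)*R2:  [       0        0  -197/30 ]
Upper-triangular form:
[ 8     3       -1 ]
[ 0  15/2      7/2 ]
[ 0     0  -197/30 ]
det(A) = (-1)^0 * (8) * (15/2) * (-197/30) = -394  (0 row swaps -> sign +1)

det(A) = -394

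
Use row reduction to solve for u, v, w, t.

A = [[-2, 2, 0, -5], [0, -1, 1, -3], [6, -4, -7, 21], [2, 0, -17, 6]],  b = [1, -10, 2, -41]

(-4, 4, 3, 3)

Forward elimination on [A|b]:
R3 <- R3 - (-3)*R1:  [  0   2  -7   6   5 ]
R4 <- R4 - (-1)*R1:  [   0    2  -17    1  -40 ]
R3 <- R3 - (-2)*R2:  [   0    0   -5    0  -15 ]
R4 <- R4 - (-2)*R2:  [   0    0  -15   -5  -60 ]
R4 <- R4 - (3)*R3:  [   0    0    0   -5  -15 ]
Row echelon form:
[ -2   2   0  -5  |    1 ]
[  0  -1   1  -3  |  -10 ]
[  0   0  -5   0  |  -15 ]
[  0   0   0  -5  |  -15 ]
Back-substitution:
t = (-15) / -5 = 3
w = (-15) / -5 = 3
v = (-10 - (1)*(3) - (-3)*(3)) / -1 = 4
u = (1 - (2)*(4) - (-5)*(3)) / -2 = -4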